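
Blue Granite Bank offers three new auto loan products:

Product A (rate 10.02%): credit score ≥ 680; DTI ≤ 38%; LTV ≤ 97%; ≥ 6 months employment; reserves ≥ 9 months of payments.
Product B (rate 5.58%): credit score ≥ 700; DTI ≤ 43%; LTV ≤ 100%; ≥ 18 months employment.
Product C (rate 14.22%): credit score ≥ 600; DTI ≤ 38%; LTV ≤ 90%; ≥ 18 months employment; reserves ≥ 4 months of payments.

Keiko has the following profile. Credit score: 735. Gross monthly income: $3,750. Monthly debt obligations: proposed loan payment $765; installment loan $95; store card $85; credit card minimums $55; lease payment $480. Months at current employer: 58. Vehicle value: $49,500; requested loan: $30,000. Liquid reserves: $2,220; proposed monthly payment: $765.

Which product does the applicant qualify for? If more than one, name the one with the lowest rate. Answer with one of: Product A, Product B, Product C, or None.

Product B

Total debts = (765 + 95 + 85 + 55 + 480) = 1,480; DTI = 1,480/3,750 = 39.5%.
LTV = 30,000/49,500 = 60.6%.
Reserves = 2,220/765 = 2.9 months.
Product A: score 735 ≥ 680; DTI 39.5% > 38%; LTV 60.6% ≤ 97%; employment 58 ≥ 6 mo; reserves 2.9 < 9 mo → does not qualify.
Product B: score 735 ≥ 700; DTI 39.5% ≤ 43%; LTV 60.6% ≤ 100%; employment 58 ≥ 18 mo → qualifies.
Product C: score 735 ≥ 600; DTI 39.5% > 38%; LTV 60.6% ≤ 90%; employment 58 ≥ 18 mo; reserves 2.9 < 4 mo → does not qualify.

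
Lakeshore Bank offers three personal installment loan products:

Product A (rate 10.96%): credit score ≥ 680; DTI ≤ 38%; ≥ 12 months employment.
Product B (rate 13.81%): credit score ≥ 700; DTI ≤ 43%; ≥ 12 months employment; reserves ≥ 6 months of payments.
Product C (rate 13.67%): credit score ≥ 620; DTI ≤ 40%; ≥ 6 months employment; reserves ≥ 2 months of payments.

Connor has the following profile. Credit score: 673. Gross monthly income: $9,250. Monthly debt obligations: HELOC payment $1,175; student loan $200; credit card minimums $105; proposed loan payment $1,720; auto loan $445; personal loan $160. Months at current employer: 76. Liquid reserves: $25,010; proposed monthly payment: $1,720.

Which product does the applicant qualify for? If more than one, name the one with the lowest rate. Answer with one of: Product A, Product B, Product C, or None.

Total debts = (1,175 + 200 + 105 + 1,720 + 445 + 160) = 3,805; DTI = 3,805/9,250 = 41.1%.
Reserves = 25,010/1,720 = 14.5 months.
Product A: score 673 < 680; DTI 41.1% > 38%; employment 76 ≥ 12 mo → does not qualify.
Product B: score 673 < 700; DTI 41.1% ≤ 43%; employment 76 ≥ 12 mo; reserves 14.5 ≥ 6 mo → does not qualify.
Product C: score 673 ≥ 620; DTI 41.1% > 40%; employment 76 ≥ 6 mo; reserves 14.5 ≥ 2 mo → does not qualify.

None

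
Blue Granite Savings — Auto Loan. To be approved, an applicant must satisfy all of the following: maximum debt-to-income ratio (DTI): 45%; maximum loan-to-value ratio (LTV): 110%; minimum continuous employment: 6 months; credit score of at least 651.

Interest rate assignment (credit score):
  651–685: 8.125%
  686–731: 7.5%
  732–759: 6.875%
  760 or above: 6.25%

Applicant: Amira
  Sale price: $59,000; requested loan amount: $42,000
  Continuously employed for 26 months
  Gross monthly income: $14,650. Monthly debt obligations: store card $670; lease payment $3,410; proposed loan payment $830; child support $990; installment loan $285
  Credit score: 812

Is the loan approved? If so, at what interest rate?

Credit score 812 ≥ 651 (meets minimum)
Loan-to-value = 42,000/59,000 = 71.2% — pass (110% max)
Employment 26 ≥ 6 months
Total monthly debts = (670 + 3,410 + 830 + 990 + 285) = 6,185. DTI = 6,185/14,650 = 42.2% ≤ 45%
All requirements met. Score 812 falls in the 760 or above tier → 6.25%.

Approved at 6.25%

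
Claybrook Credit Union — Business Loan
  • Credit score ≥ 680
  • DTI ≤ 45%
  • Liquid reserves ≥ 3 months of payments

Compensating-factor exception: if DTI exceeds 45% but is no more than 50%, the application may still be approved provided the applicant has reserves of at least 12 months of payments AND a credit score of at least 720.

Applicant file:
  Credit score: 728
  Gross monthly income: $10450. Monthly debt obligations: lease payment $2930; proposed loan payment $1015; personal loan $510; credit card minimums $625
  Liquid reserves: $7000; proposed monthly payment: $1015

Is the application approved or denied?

Denied

Credit score 728 ≥ 680 (meets base)
Total debts = (2,930 + 1,015 + 510 + 625) = 5,080. DTI: 5,080 ÷ 10,450 = 48.6%, over the 45% base limit.
Reserves: 7,000 ÷ 1,015 = 6.9 months (meets 3-month minimum)
DTI 48.6% is within the 45%–50% exception band; checking compensating factors.
Override check — reserves: 6.9 mo (short of 12); score: 728 (ok).
Compensating-factor requirement not fully met.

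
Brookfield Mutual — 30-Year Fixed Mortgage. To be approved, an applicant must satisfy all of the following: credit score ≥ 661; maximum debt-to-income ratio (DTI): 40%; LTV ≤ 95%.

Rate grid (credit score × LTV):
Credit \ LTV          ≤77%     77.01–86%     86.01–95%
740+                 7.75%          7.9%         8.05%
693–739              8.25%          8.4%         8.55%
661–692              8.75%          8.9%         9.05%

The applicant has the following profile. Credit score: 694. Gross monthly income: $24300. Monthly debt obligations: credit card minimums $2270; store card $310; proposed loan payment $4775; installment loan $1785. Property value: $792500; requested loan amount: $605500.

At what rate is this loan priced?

8.25%

Credit score 694 ≥ 661; Total monthly debts = (2,270 + 310 + 4,775 + 1,785) = 9,140. DTI: 9,140 ÷ 24,300 = 37.6%, within the 40% cap
LTV: 605,500 ÷ 792,500 = 76.4%, within 95% cap
Score 694 is in the 693–739 band; LTV 76.4% is in the ≤77% band → 8.25%.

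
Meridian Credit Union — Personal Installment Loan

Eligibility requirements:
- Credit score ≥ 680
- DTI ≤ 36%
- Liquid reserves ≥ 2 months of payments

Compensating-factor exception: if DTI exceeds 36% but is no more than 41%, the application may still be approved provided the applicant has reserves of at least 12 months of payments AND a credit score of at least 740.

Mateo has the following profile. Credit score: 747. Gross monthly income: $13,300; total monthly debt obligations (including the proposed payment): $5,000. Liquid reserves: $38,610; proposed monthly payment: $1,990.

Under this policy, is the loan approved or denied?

Credit score 747 ≥ 680 (meets base)
DTI = 5,000/13,300 = 37.6% > 36% — standard DTI limit exceeded.
Reserves: 38,610 ÷ 1,990 = 19.4 months (meets 2-month minimum)
37.6% falls in the override range (36%–41%), so the compensating-factor test applies.
Override check — reserves: 19.4 mo (ok); score: 747 (ok).
Both compensating conditions met → exception applies.

Approved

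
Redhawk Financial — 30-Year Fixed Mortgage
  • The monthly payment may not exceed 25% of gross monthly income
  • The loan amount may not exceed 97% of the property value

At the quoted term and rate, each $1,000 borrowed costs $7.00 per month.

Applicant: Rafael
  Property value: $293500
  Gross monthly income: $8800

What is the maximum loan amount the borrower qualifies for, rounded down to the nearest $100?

$284,600

Payment cap: 25% × $8,800 = $2,200/month.
At $7.00 per $1,000, that supports 2,200/7.00 × 1,000 ≈ $314,285 → $314,200.
LTV cap: 97% × $293,500 = $284,695 → $284,600.
Binding constraint: loan-to-value.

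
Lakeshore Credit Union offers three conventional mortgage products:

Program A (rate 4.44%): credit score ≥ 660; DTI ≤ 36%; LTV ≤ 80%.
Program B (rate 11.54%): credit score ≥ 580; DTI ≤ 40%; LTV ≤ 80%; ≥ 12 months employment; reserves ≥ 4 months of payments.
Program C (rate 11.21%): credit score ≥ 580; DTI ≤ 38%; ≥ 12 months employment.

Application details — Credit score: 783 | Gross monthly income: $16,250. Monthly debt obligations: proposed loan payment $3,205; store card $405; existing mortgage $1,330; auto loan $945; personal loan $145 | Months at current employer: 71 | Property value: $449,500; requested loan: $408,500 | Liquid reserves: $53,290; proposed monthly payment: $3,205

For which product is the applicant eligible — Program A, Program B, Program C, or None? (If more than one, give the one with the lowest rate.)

Total debts = (3,205 + 405 + 1,330 + 945 + 145) = 6,030; DTI = 6,030/16,250 = 37.1%.
LTV = 408,500/449,500 = 90.9%.
Reserves = 53,290/3,205 = 16.6 months.
Program A: score 783 ≥ 660; DTI 37.1% > 36%; LTV 90.9% > 80% → does not qualify.
Program B: score 783 ≥ 580; DTI 37.1% ≤ 40%; LTV 90.9% > 80%; employment 71 ≥ 12 mo; reserves 16.6 ≥ 4 mo → does not qualify.
Program C: score 783 ≥ 580; DTI 37.1% ≤ 38%; employment 71 ≥ 12 mo → qualifies.

Program C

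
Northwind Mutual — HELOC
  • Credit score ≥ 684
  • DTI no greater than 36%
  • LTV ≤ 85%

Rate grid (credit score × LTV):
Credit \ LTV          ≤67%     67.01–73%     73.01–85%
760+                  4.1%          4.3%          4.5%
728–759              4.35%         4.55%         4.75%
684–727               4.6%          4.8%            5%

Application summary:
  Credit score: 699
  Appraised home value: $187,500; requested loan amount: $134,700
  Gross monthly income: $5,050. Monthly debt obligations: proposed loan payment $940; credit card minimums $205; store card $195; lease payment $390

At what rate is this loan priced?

4.8%

Credit score 699 ≥ 684; Total monthly debts = (940 + 205 + 195 + 390) = 1,730. DTI = 1,730/5,050 = 34.3% ≤ 36%
LTV: 134,700 ÷ 187,500 = 71.8%, within 85% cap
Score 699 is in the 684–727 band; LTV 71.8% is in the 67.01–73% band → 4.8%.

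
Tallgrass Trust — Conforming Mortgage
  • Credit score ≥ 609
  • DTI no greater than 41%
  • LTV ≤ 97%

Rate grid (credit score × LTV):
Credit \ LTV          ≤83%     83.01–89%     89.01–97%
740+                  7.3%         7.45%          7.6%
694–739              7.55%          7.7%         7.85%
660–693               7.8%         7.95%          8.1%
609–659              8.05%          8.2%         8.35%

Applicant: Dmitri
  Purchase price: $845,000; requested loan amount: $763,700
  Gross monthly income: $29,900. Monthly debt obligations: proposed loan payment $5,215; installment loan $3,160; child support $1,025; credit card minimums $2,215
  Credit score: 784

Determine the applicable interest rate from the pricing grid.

Credit score 784 ≥ 609; Total monthly debts = (5,215 + 3,160 + 1,025 + 2,215) = 11,615. DTI: 11,615 ÷ 29,900 = 38.8%, within the 41% cap
Loan-to-value = 763,700/845,000 = 90.4% — pass (97% max)
Row: 784 falls in 740+. Column: 90.4% falls in 89.01–97%. Rate = 7.6%.

7.6%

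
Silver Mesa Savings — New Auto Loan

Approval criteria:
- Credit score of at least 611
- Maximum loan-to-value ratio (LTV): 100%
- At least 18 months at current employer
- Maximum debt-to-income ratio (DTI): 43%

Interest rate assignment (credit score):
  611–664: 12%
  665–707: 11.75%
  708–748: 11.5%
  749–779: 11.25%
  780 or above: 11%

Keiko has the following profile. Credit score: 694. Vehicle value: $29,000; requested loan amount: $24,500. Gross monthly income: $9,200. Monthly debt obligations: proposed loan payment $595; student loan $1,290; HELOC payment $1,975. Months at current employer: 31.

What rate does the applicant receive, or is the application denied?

Credit score 694 ≥ 611 (meets minimum)
Employment 31 ≥ 18 months
LTV = 24,500/29,000 = 84.5% ≤ 100%
Total monthly debts = (595 + 1,290 + 1,975) = 3,860. Debt-to-income = 3,860/9,200 = 42% — meets 43% limit
All requirements met. Score 694 falls in the 665–707 tier → 11.75%.

Approved at 11.75%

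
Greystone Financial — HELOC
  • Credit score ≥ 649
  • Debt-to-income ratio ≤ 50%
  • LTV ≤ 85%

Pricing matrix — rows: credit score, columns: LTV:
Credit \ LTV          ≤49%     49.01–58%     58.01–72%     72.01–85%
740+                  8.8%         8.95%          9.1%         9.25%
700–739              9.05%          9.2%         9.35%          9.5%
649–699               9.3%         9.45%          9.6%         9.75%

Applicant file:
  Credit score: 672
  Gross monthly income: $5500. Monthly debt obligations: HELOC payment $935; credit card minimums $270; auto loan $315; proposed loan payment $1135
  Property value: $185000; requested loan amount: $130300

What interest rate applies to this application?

9.6%

Credit score 672 ≥ 649; Total monthly debts = (935 + 270 + 315 + 1,135) = 2,655. DTI: 2,655 ÷ 5,500 = 48.3%, within the 50% cap
Loan-to-value = 130,300/185,000 = 70.4% — pass (85% max)
Credit 672 → row 649–699; LTV 70.4% → column 58.01–72%. Grid cell → 9.6%.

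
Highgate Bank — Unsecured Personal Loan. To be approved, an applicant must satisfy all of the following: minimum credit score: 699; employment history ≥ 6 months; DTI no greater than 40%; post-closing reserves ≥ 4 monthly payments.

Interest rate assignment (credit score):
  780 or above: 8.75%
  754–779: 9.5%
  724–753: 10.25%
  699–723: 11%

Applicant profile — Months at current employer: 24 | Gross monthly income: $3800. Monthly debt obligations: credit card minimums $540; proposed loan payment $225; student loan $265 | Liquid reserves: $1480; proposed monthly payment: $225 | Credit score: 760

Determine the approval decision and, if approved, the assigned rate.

Credit score 760 ≥ 699 (meets minimum)
Reserves = 1,480/225 = 6.6 months ≥ 4
Total monthly debts = (540 + 225 + 265) = 1,030. DTI = 1,030/3,800 = 27.1% ≤ 40%
Employment 24 ≥ 6 months
All requirements met. Score 760 falls in the 754–779 tier → 9.5%.

Approved at 9.5%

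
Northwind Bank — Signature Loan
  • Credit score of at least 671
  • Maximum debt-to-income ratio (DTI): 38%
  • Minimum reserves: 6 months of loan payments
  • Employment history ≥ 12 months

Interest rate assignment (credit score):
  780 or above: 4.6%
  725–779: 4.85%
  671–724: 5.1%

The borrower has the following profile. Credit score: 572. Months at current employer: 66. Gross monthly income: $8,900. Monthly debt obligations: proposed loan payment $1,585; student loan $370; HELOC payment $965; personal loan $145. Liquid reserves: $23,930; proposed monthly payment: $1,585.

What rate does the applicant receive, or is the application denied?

Denied

Credit score 572 < 671 (below minimum)
Employment 66 ≥ 12 months
Total monthly debts = (1,585 + 370 + 965 + 145) = 3,065. DTI = 3,065/8,900 = 34.4% ≤ 38%
Reserves: 23,930 ÷ 1,585 = 15.1 months (meets 6-month minimum)
Not all requirements met → denied.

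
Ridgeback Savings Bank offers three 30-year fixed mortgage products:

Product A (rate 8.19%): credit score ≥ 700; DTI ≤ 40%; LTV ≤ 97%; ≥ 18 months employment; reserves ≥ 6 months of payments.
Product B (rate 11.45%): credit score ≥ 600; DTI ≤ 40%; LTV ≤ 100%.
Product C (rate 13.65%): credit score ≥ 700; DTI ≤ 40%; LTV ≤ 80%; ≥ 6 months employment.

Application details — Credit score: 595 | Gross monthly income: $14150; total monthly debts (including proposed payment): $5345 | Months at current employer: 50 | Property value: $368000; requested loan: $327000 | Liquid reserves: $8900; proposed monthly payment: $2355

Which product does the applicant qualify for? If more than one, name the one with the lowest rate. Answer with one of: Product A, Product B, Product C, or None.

None

DTI = 5,345/14,150 = 37.8%.
LTV = 327,000/368,000 = 88.9%.
Reserves = 8,900/2,355 = 3.8 months.
Product A: score 595 < 700; DTI 37.8% ≤ 40%; LTV 88.9% ≤ 97%; employment 50 ≥ 18 mo; reserves 3.8 < 6 mo → does not qualify.
Product B: score 595 < 600; DTI 37.8% ≤ 40%; LTV 88.9% ≤ 100% → does not qualify.
Product C: score 595 < 700; DTI 37.8% ≤ 40%; LTV 88.9% > 80%; employment 50 ≥ 6 mo → does not qualify.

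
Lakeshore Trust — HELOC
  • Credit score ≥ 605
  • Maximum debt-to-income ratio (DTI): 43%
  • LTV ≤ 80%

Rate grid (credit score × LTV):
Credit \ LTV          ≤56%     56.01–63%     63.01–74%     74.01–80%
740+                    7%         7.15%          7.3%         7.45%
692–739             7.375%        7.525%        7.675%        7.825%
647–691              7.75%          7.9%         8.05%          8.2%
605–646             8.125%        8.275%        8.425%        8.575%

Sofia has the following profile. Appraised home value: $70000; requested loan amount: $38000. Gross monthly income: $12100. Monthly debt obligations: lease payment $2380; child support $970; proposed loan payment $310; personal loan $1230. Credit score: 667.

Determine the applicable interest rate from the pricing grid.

7.75%

Credit score 667 ≥ 605; Total monthly debts = (2,380 + 970 + 310 + 1,230) = 4,890. Debt-to-income = 4,890/12,100 = 40.4% — meets 43% limit
LTV: 38,000 ÷ 70,000 = 54.3%, within 80% cap
Credit 667 → row 647–691; LTV 54.3% → column ≤56%. Grid cell → 7.75%.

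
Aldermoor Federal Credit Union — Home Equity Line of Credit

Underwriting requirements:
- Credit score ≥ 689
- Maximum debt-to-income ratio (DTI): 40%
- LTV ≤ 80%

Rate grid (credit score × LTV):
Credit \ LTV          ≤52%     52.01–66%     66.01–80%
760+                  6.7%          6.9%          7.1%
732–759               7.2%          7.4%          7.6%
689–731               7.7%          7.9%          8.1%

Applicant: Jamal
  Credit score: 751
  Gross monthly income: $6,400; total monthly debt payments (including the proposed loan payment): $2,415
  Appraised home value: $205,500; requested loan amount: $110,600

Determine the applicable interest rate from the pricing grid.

7.4%

Credit score 751 ≥ 689; Debt-to-income = 2,415/6,400 = 37.7% — meets 40% limit
LTV: 110,600 ÷ 205,500 = 53.8%, within 80% cap
Score 751 is in the 732–759 band; LTV 53.8% is in the 52.01–66% band → 7.4%.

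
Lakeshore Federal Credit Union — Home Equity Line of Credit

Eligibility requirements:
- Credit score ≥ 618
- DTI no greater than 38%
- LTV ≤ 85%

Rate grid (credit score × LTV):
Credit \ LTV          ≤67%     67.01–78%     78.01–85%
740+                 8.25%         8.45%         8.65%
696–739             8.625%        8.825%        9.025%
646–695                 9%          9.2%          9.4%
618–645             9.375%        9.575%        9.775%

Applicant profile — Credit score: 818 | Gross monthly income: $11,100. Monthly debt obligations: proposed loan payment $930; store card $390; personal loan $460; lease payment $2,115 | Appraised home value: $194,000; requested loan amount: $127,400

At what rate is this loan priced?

Credit score 818 ≥ 618; Total monthly debts = (930 + 390 + 460 + 2,115) = 3,895. DTI: 3,895 ÷ 11,100 = 35.1%, within the 38% cap
Loan-to-value = 127,400/194,000 = 65.7% — pass (85% max)
Row: 818 falls in 740+. Column: 65.7% falls in ≤67%. Rate = 8.25%.

8.25%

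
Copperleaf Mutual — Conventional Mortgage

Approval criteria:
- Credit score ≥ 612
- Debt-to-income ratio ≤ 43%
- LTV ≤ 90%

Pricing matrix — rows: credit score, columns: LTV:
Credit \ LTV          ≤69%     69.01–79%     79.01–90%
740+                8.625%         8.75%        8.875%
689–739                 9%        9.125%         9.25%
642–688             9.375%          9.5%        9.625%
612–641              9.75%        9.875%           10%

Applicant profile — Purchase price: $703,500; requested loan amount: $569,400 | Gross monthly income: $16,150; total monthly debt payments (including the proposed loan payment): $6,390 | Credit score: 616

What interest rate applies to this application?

10%

Credit score 616 ≥ 612; Debt-to-income = 6,390/16,150 = 39.6% — meets 43% limit
LTV: 569,400 ÷ 703,500 = 80.9%, within 90% cap
Credit 616 → row 612–641; LTV 80.9% → column 79.01–90%. Grid cell → 10%.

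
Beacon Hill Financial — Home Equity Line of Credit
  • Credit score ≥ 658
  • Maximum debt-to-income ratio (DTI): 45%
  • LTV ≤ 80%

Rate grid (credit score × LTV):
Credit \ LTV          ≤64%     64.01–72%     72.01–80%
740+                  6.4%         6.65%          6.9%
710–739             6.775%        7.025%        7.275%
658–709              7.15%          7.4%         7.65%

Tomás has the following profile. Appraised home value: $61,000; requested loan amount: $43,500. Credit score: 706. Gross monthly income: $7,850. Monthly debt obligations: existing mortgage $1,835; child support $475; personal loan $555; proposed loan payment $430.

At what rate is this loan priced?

7.4%

Credit score 706 ≥ 658; Total monthly debts = (1,835 + 475 + 555 + 430) = 3,295. Debt-to-income = 3,295/7,850 = 42% — meets 45% limit
LTV: 43,500 ÷ 61,000 = 71.3%, within 80% cap
Score 706 is in the 658–709 band; LTV 71.3% is in the 64.01–72% band → 7.4%.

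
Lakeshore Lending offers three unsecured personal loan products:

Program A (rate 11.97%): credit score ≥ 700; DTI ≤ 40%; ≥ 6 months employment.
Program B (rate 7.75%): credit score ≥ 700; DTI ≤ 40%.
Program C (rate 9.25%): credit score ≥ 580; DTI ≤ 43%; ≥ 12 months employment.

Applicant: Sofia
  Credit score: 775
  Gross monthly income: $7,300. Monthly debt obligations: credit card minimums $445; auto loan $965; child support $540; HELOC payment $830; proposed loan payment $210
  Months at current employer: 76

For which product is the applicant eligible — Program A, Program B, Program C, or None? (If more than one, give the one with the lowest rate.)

Program C

Total debts = (445 + 965 + 540 + 830 + 210) = 2,990; DTI = 2,990/7,300 = 41%.
Program A: score 775 ≥ 700; DTI 41% > 40%; employment 76 ≥ 6 mo → does not qualify.
Program B: score 775 ≥ 700; DTI 41% > 40% → does not qualify.
Program C: score 775 ≥ 580; DTI 41% ≤ 43%; employment 76 ≥ 12 mo → qualifies.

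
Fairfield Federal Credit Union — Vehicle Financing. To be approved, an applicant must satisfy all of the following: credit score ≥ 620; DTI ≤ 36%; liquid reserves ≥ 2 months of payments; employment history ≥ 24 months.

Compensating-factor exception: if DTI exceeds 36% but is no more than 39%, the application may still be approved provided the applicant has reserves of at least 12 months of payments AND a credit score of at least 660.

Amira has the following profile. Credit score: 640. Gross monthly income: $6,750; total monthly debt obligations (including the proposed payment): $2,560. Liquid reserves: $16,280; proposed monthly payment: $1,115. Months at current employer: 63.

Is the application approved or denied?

Denied

Credit score 640 ≥ 620 (meets base)
DTI = 2,560/6,750 = 37.9% > 36% — standard DTI limit exceeded.
Liquid reserves cover 16,280/1,115 = 14.6 months — ≥ 2 required
Employment 63 ≥ 24 months
37.9% falls in the override range (36%–39%), so the compensating-factor test applies.
Override check — reserves: 14.6 mo (ok); score: 640 (below 660).
Override conditions not both satisfied; exception does not apply.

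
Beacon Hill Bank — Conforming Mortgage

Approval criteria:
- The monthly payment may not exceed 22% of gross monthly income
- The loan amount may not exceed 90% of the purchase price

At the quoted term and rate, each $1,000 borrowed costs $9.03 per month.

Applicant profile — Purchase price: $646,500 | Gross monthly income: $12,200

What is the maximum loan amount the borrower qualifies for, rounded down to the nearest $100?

$297,200

Payment cap: 22% × $12,200 = $2,684/month.
At $9.03 per $1,000, that supports 2,684/9.03 × 1,000 ≈ $297,231 → $297,200.
LTV cap: 90% × $646,500 = $581,850 → $581,800.
Binding constraint: payment-to-income.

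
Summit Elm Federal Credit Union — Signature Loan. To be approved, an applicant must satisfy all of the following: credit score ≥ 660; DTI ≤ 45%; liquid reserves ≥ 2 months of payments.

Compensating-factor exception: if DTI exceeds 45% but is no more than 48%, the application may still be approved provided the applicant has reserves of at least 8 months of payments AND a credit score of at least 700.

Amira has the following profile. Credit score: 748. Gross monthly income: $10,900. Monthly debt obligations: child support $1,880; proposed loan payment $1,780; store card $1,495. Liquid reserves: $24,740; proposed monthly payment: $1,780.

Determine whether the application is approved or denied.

Approved

Credit score 748 ≥ 660 (meets base)
Total debts = (1,880 + 1,780 + 1,495) = 5,155. DTI: 5,155 ÷ 10,900 = 47.3%, over the 45% base limit.
Reserves: 24,740 ÷ 1,780 = 13.9 months (meets 2-month minimum)
47.3% falls in the override range (45%–48%), so the compensating-factor test applies.
Override check — reserves: 13.9 mo (ok); score: 748 (ok).
Both override conditions satisfied; DTI exception granted.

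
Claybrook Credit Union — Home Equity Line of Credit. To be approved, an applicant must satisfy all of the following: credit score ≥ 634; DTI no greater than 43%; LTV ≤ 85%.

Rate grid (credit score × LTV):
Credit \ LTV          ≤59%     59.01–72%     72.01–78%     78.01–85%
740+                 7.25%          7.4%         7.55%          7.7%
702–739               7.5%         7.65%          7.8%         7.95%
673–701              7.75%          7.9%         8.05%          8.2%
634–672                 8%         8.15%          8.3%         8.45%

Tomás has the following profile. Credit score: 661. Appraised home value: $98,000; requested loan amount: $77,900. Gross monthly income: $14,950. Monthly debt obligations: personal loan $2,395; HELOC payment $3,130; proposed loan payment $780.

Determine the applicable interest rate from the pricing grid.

8.45%

Credit score 661 ≥ 634; Total monthly debts = (2,395 + 3,130 + 780) = 6,305. DTI: 6,305 ÷ 14,950 = 42.2%, within the 43% cap
LTV = 77,900/98,000 = 79.5% ≤ 85%
Score 661 is in the 634–672 band; LTV 79.5% is in the 78.01–85% band → 8.45%.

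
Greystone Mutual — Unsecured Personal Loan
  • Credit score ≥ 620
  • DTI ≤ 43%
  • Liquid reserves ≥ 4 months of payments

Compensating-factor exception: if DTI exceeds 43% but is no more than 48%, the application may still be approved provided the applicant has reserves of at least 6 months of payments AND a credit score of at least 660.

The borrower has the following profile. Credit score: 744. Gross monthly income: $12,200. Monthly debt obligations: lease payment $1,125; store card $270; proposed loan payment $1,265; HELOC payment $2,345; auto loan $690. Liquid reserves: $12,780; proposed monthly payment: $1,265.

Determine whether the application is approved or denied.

Approved

Credit score 744 ≥ 620 (meets base)
Total debts = (1,125 + 270 + 1,265 + 2,345 + 690) = 5,695. DTI = 5,695/12,200 = 46.7% > 43% — standard DTI limit exceeded.
Liquid reserves cover 12,780/1,265 = 10.1 months — ≥ 4 required
DTI 46.7% is within the 43%–48% exception band; checking compensating factors.
Override check — reserves: 10.1 mo (ok); score: 744 (ok).
Both override conditions satisfied; DTI exception granted.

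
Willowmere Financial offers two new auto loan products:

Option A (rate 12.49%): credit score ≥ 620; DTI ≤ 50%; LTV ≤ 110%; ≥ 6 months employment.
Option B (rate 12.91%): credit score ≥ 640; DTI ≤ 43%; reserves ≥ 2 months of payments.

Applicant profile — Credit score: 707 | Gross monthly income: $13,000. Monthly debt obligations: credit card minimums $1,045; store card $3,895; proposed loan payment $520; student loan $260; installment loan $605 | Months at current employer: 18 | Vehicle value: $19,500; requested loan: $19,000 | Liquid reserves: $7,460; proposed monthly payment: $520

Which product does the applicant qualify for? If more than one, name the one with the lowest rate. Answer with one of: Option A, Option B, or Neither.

Option A

Total debts = (1,045 + 3,895 + 520 + 260 + 605) = 6,325; DTI = 6,325/13,000 = 48.7%.
LTV = 19,000/19,500 = 97.4%.
Reserves = 7,460/520 = 14.3 months.
Option A: score 707 ≥ 620; DTI 48.7% ≤ 50%; LTV 97.4% ≤ 110%; employment 18 ≥ 6 mo → qualifies.
Option B: score 707 ≥ 640; DTI 48.7% > 43%; reserves 14.3 ≥ 2 mo → does not qualify.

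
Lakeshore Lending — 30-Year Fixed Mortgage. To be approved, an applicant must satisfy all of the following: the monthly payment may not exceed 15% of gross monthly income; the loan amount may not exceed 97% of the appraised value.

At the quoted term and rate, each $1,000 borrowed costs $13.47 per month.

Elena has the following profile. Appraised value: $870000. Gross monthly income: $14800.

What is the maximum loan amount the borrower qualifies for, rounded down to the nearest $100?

Payment cap: 15% × $14,800 = $2,220/month.
At $13.47 per $1,000, that supports 2,220/13.47 × 1,000 ≈ $164,810 → $164,800.
LTV cap: 97% × $870,000 = $843,900 → $843,900.
Binding constraint: payment-to-income.

$164,800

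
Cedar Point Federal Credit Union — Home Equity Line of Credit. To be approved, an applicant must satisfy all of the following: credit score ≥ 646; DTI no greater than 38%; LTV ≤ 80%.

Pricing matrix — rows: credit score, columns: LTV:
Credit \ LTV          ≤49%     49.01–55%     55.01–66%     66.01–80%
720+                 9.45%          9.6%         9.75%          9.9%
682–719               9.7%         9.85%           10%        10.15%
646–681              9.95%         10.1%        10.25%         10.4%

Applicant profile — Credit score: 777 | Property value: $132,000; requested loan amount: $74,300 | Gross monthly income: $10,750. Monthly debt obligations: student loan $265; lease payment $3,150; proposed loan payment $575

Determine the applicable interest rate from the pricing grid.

Credit score 777 ≥ 646; Total monthly debts = (265 + 3,150 + 575) = 3,990. DTI = 3,990/10,750 = 37.1% ≤ 38%
LTV: 74,300 ÷ 132,000 = 56.3%, within 80% cap
Row: 777 falls in 720+. Column: 56.3% falls in 55.01–66%. Rate = 9.75%.

9.75%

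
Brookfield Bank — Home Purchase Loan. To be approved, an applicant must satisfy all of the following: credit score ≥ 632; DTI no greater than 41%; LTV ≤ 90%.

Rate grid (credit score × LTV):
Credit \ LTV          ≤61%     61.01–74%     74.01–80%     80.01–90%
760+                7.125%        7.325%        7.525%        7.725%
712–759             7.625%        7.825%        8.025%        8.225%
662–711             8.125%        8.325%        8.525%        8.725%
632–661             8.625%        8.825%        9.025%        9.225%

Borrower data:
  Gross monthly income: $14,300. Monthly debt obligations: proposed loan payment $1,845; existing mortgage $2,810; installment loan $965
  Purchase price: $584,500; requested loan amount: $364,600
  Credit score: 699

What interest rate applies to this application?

Credit score 699 ≥ 632; Total monthly debts = (1,845 + 2,810 + 965) = 5,620. Debt-to-income = 5,620/14,300 = 39.3% — meets 41% limit
LTV = 364,600/584,500 = 62.4% ≤ 90%
Score 699 is in the 662–711 band; LTV 62.4% is in the 61.01–74% band → 8.325%.

8.325%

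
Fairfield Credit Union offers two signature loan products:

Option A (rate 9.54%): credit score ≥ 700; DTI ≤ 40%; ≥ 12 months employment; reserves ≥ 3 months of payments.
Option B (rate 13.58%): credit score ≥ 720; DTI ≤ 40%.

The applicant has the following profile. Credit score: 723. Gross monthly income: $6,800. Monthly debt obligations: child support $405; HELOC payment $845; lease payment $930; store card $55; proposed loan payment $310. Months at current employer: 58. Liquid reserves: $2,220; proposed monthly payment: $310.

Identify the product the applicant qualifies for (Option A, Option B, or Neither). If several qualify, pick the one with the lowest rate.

Total debts = (405 + 845 + 930 + 55 + 310) = 2,545; DTI = 2,545/6,800 = 37.4%.
Reserves = 2,220/310 = 7.2 months.
Option A: score 723 ≥ 700; DTI 37.4% ≤ 40%; employment 58 ≥ 12 mo; reserves 7.2 ≥ 3 mo → qualifies.
Option B: score 723 ≥ 720; DTI 37.4% ≤ 40% → qualifies.
Qualifying: Option A, Option B. Lowest rate is 9.54% → Option A.

Option A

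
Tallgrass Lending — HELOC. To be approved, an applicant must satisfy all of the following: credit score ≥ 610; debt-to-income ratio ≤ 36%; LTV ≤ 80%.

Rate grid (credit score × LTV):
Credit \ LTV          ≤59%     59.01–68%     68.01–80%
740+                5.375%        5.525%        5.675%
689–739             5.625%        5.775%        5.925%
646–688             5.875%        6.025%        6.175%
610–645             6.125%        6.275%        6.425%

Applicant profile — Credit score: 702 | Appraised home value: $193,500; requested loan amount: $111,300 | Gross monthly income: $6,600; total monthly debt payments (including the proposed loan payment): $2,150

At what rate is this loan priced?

5.625%

Credit score 702 ≥ 610; DTI: 2,150 ÷ 6,600 = 32.6%, within the 36% cap
LTV: 111,300 ÷ 193,500 = 57.5%, within 80% cap
Row: 702 falls in 689–739. Column: 57.5% falls in ≤59%. Rate = 5.625%.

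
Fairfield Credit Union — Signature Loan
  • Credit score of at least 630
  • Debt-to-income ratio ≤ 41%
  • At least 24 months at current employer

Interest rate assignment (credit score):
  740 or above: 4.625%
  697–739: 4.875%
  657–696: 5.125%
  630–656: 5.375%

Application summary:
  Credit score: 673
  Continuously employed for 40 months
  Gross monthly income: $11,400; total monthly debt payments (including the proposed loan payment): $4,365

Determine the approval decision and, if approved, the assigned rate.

Credit score 673 ≥ 630 (meets minimum)
DTI: 4,365 ÷ 11,400 = 38.3%, within the 41% cap
Employment 40 ≥ 24 months
All requirements met. Score 673 falls in the 657–696 tier → 5.125%.

Approved at 5.125%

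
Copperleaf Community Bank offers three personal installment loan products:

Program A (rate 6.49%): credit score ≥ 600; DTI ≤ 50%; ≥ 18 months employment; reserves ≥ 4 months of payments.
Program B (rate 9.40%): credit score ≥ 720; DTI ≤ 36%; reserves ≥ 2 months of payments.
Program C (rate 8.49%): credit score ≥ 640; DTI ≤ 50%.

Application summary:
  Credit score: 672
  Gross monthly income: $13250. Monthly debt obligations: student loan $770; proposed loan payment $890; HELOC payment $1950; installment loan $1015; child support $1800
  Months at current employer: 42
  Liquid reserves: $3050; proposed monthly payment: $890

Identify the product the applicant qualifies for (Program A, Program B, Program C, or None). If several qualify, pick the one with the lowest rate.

Total debts = (770 + 890 + 1,950 + 1,015 + 1,800) = 6,425; DTI = 6,425/13,250 = 48.5%.
Reserves = 3,050/890 = 3.4 months.
Program A: score 672 ≥ 600; DTI 48.5% ≤ 50%; employment 42 ≥ 18 mo; reserves 3.4 < 4 mo → does not qualify.
Program B: score 672 < 720; DTI 48.5% > 36%; reserves 3.4 ≥ 2 mo → does not qualify.
Program C: score 672 ≥ 640; DTI 48.5% ≤ 50% → qualifies.

Program C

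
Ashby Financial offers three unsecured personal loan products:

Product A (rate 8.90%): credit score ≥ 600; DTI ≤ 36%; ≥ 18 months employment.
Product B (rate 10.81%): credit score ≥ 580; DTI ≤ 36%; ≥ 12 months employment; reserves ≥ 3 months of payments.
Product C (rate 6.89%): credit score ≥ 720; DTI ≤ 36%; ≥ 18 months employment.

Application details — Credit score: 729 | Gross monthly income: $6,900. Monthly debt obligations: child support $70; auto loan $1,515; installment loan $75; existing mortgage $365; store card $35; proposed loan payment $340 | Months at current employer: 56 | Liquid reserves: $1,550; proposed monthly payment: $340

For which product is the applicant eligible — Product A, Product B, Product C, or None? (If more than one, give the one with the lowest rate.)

Total debts = (70 + 1,515 + 75 + 365 + 35 + 340) = 2,400; DTI = 2,400/6,900 = 34.8%.
Reserves = 1,550/340 = 4.6 months.
Product A: score 729 ≥ 600; DTI 34.8% ≤ 36%; employment 56 ≥ 18 mo → qualifies.
Product B: score 729 ≥ 580; DTI 34.8% ≤ 36%; employment 56 ≥ 12 mo; reserves 4.6 ≥ 3 mo → qualifies.
Product C: score 729 ≥ 720; DTI 34.8% ≤ 36%; employment 56 ≥ 18 mo → qualifies.
Qualifying: Product A, Product B, Product C. Lowest rate is 6.89% → Product C.

Product C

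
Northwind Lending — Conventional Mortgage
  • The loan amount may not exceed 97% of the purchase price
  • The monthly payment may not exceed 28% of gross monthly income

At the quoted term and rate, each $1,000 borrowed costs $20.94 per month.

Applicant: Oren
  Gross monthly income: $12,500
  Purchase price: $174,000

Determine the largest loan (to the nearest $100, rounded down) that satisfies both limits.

$167,100

Payment cap: 28% × $12,500 = $3,500/month.
At $20.94 per $1,000, that supports 3,500/20.94 × 1,000 ≈ $167,144 → $167,100.
LTV cap: 97% × $174,000 = $168,780 → $168,700.
Binding constraint: payment-to-income.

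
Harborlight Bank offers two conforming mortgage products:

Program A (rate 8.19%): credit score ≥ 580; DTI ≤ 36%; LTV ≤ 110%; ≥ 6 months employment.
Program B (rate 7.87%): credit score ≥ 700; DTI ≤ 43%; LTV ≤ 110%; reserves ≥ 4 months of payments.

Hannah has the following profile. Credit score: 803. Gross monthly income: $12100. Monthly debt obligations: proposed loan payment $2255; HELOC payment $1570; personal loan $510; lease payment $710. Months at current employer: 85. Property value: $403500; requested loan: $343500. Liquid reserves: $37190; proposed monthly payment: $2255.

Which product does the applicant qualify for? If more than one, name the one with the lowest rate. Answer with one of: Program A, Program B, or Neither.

Program B

Total debts = (2,255 + 1,570 + 510 + 710) = 5,045; DTI = 5,045/12,100 = 41.7%.
LTV = 343,500/403,500 = 85.1%.
Reserves = 37,190/2,255 = 16.5 months.
Program A: score 803 ≥ 580; DTI 41.7% > 36%; LTV 85.1% ≤ 110%; employment 85 ≥ 6 mo → does not qualify.
Program B: score 803 ≥ 700; DTI 41.7% ≤ 43%; LTV 85.1% ≤ 110%; reserves 16.5 ≥ 4 mo → qualifies.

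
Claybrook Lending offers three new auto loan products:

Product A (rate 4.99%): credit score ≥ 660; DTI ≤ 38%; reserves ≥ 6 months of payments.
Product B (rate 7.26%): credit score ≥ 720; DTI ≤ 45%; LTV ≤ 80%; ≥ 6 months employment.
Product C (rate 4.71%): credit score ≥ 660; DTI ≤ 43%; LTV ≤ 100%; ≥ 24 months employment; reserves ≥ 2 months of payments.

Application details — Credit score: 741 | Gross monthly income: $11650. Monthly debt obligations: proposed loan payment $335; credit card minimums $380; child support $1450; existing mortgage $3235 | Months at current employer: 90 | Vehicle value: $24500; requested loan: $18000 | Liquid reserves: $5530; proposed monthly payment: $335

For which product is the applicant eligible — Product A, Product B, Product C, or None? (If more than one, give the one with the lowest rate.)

Total debts = (335 + 380 + 1,450 + 3,235) = 5,400; DTI = 5,400/11,650 = 46.4%.
LTV = 18,000/24,500 = 73.5%.
Reserves = 5,530/335 = 16.5 months.
Product A: score 741 ≥ 660; DTI 46.4% > 38%; reserves 16.5 ≥ 6 mo → does not qualify.
Product B: score 741 ≥ 720; DTI 46.4% > 45%; LTV 73.5% ≤ 80%; employment 90 ≥ 6 mo → does not qualify.
Product C: score 741 ≥ 660; DTI 46.4% > 43%; LTV 73.5% ≤ 100%; employment 90 ≥ 24 mo; reserves 16.5 ≥ 2 mo → does not qualify.

None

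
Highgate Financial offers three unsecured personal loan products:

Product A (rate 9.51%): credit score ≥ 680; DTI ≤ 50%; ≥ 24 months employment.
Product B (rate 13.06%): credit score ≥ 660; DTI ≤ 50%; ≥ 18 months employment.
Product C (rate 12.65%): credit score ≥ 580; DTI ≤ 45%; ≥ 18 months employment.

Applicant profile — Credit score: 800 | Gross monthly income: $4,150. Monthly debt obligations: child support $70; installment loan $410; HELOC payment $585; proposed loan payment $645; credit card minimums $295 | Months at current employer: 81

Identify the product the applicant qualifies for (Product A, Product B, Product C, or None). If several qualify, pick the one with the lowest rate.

Product A

Total debts = (70 + 410 + 585 + 645 + 295) = 2,005; DTI = 2,005/4,150 = 48.3%.
Product A: score 800 ≥ 680; DTI 48.3% ≤ 50%; employment 81 ≥ 24 mo → qualifies.
Product B: score 800 ≥ 660; DTI 48.3% ≤ 50%; employment 81 ≥ 18 mo → qualifies.
Product C: score 800 ≥ 580; DTI 48.3% > 45%; employment 81 ≥ 18 mo → does not qualify.
Qualifying: Product A, Product B. Lowest rate is 9.51% → Product A.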